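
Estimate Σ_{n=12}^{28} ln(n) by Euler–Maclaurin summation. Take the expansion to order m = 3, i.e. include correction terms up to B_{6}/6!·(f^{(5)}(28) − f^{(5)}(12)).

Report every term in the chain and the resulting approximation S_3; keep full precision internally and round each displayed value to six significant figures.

S_3 ≈ 50.3874

Integral: ∫_12^28 ln(x) dx = 47.4828.
Boundary: ½(f(12) + f(28)) = ½(2.48491 + 3.33220) = 2.90856.
Integral + boundary = 50.3914.
k=1: B_{2}/(2)! × [f^{(1)}(28) − f^{(1)}(12)] = 1/12 × (0.0357143 − 0.0833333) = -0.00396825.
Partial sum through k=1: 50.3874.
k=2: B_{4}/(4)! × [f^{(3)}(28) − f^{(3)}(12)] = −1/720 × (9.11079e-05 − 0.00115741) = 1.48097e-06.
Partial sum through k=2: 50.3874.
k=3: B_{6}/(6)! × [f^{(5)}(28) − f^{(5)}(12)] = 1/30240 × (1.39451e-06 − 9.64506e-05) = -3.14339e-09.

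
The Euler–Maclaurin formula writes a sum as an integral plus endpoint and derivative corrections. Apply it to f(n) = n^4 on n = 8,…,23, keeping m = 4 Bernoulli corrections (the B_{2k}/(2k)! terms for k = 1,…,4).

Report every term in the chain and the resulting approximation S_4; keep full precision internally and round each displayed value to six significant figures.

S_4 ≈ 1.42657e+06

The integral term ∫_8^23 x^4 dx = 1.28072e+06.
½[f(8) + f(23)] = ½[4096.00 + 279841] = 141968.
Running total after boundary: 1.42268e+06.
Order-1 term: 1/12 · (48668.0 − 2048.00) = 3885.00.
After k=1: 1.42657e+06.
Order-2 term: −1/720 · (552.000 − 192.000) = -0.500000.
After k=2: 1.42657e+06.
Order-3 term: 1/30240 · (0.00000 − 0.00000) = 0.00000.
After k=3: 1.42657e+06.
Order-4 term: −1/1209600 · (0.00000 − 0.00000) = 0.00000.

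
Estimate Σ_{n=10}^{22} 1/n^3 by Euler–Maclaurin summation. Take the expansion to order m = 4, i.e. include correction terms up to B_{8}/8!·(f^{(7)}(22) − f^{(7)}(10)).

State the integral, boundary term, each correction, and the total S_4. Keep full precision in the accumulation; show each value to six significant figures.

Integral: ∫_10^22 1/x^3 dx = 0.00396694.
½[f(10) + f(22)] = ½[0.00100000 + 9.39144e-05] = 0.000546957.
Running total after boundary: 0.00451390.
Correction k=1: B_{2}/2! · (f^{(1)}(22) − f^{(1)}(10)) = 1/12 · (-1.28065e-05 − (-0.000300000)) = 2.39328e-05.
Running total after k=1: 0.00453783.
Correction k=2: B_{4}/4! · (f^{(3)}(22) − f^{(3)}(10)) = −1/720 · (-5.29194e-07 − (-6.00000e-05)) = -8.25983e-08.
Running total after k=2: 0.00453775.
Correction k=3: B_{6}/6! · (f^{(5)}(22) − f^{(5)}(10)) = 1/30240 · (-4.59218e-08 − (-2.52000e-05)) = 8.31815e-10.
Running total after k=3: 0.00453775.
Correction k=4: B_{8}/8! · (f^{(7)}(22) − f^{(7)}(10)) = −1/1209600 · (-6.83135e-09 − (-1.81440e-05)) = -1.49944e-11.

S_4 ≈ 0.00453775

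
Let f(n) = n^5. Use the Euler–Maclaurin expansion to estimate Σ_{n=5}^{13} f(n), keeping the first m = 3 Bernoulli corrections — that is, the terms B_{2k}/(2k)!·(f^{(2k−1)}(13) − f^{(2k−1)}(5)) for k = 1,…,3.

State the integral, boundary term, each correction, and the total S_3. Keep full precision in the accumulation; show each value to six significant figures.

The integral term ∫_5^13 x^5 dx = 801864.
½[f(5) + f(13)] = ½[3125.00 + 371293] = 187209.
So far: 989073.
k=1: B_{2}/(2)! × [f^{(1)}(13) − f^{(1)}(5)] = 1/12 × (142805 − 3125.00) = 11640.0.
After k=1: 1.00071e+06.
k=2: B_{4}/(4)! × [f^{(3)}(13) − f^{(3)}(5)] = −1/720 × (10140.0 − 1500.00) = -12.0000.
After k=2: 1.00070e+06.
k=3: B_{6}/(6)! × [f^{(5)}(13) − f^{(5)}(5)] = 1/30240 × (120.000 − 120.000) = 0.00000.

S_3 ≈ 1.00070e+06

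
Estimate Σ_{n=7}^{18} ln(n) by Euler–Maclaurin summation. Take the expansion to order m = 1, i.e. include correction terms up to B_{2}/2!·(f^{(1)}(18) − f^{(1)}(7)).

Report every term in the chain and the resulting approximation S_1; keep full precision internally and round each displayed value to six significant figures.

S_1 ≈ 29.8162

The integral term ∫_7^18 ln(x) dx = 27.4053.
Boundary: ½(f(7) + f(18)) = ½(1.94591 + 2.89037) = 2.41814.
Integral + boundary = 29.8235.
k=1: B_{2}/(2)! × [f^{(1)}(18) − f^{(1)}(7)] = 1/12 × (0.0555556 − 0.142857) = -0.00727513.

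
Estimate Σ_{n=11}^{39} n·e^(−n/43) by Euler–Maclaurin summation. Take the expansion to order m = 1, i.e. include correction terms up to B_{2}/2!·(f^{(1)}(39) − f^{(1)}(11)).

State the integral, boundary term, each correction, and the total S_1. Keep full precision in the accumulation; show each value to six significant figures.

∫_11^39 x·e^(−x/43) dx evaluates to 374.294.
½[f(11) + f(39)] = ½[8.51715 + 15.7460] = 12.1316.
So far: 386.426.
Correction k=1: B_{2}/2! · (f^{(1)}(39) − f^{(1)}(11)) = 1/12 · (0.0375575 − 0.576213) = -0.0448879.

S_1 ≈ 386.381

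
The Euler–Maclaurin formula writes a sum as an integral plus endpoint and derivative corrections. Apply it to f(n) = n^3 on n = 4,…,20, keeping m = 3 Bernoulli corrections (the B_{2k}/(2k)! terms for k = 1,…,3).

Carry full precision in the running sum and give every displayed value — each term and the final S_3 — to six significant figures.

S_3 ≈ 44064.0

Integral: ∫_4^20 x^3 dx = 39936.0.
Endpoint term: (f(4) + f(20))/2 = (64.0000 + 8000.00)/2 = 4032.00.
Running total after boundary: 43968.0.
Correction k=1: B_{2}/2! · (f^{(1)}(20) − f^{(1)}(4)) = 1/12 · (1200.00 − 48.0000) = 96.0000.
Partial sum through k=1: 44064.0.
Correction k=2: B_{4}/4! · (f^{(3)}(20) − f^{(3)}(4)) = −1/720 · (6.00000 − 6.00000) = 0.00000.
Partial sum through k=2: 44064.0.
Correction k=3: B_{6}/6! · (f^{(5)}(20) − f^{(5)}(4)) = 1/30240 · (0.00000 − 0.00000) = 0.00000.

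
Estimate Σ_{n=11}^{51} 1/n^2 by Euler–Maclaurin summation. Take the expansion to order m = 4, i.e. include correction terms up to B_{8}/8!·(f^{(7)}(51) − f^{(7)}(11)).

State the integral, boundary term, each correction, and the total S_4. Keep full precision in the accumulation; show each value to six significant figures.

S_4 ≈ 0.0757495

∫_11^51 1/x^2 dx evaluates to 0.0713012.
Endpoint term: (f(11) + f(51))/2 = (0.00826446 + 0.000384468)/2 = 0.00432447.
So far: 0.0756257.
k=1: B_{2}/(2)! × [f^{(1)}(51) − f^{(1)}(11)] = 1/12 × (-1.50772e-05 − (-0.00150263)) = 0.000123963.
Partial sum through k=1: 0.0757497.
k=2: B_{4}/(4)! × [f^{(3)}(51) − f^{(3)}(11)] = −1/720 × (-6.95601e-08 − (-0.000149021)) = -2.06877e-07.
Partial sum through k=2: 0.0757495.
k=3: B_{6}/(6)! × [f^{(5)}(51) − f^{(5)}(11)] = 1/30240 × (-8.02308e-10 − (-3.69474e-05)) = 1.22178e-09.
Partial sum through k=3: 0.0757495.
k=4: B_{8}/(8)! × [f^{(7)}(51) − f^{(7)}(11)] = −1/1209600 × (-1.72738e-11 − (-1.70996e-05)) = -1.41366e-11.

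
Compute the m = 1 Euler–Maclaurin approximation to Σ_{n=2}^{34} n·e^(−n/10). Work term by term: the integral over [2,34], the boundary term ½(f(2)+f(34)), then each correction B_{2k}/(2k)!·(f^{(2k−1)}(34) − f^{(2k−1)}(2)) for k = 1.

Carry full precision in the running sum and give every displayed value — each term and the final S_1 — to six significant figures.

S_1 ≈ 84.8883

The integral term ∫_2^34 x·e^(−x/10) dx = 83.5635.
Boundary: ½(f(2) + f(34)) = ½(1.63746 + 1.13469) = 1.38608.
Integral + boundary = 84.9495.
Correction k=1: B_{2}/2! · (f^{(1)}(34) − f^{(1)}(2)) = 1/12 · (-0.0800958 − 0.654985) = -0.0612567.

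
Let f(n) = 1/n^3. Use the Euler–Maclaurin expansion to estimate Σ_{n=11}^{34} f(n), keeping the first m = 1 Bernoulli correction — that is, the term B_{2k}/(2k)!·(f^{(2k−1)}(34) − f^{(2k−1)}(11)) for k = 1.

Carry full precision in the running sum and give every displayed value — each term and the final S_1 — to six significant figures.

∫_11^34 1/x^3 dx evaluates to 0.00369971.
½[f(11) + f(34)] = ½[0.000751315 + 2.54427e-05] = 0.000388379.
So far: 0.00408808.
Order-1 term: 1/12 · (-2.24494e-06 − (-0.000204904)) = 1.68883e-05.

S_1 ≈ 0.00410497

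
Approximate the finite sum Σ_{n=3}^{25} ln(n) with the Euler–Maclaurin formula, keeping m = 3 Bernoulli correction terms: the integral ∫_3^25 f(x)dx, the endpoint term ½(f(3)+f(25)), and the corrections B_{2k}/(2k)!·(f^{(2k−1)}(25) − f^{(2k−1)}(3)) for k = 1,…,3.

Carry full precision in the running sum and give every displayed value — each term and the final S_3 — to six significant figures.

The integral term ∫_3^25 ln(x) dx = 55.1761.
Boundary: ½(f(3) + f(25)) = ½(1.09861 + 3.21888) = 2.15874.
Integral + boundary = 57.3348.
Correction k=1: B_{2}/2! · (f^{(1)}(25) − f^{(1)}(3)) = 1/12 · (0.0400000 − 0.333333) = -0.0244444.
After k=1: 57.3104.
Correction k=2: B_{4}/4! · (f^{(3)}(25) − f^{(3)}(3)) = −1/720 · (0.000128000 − 0.0740741) = 0.000102703.
After k=2: 57.3105.
Correction k=3: B_{6}/6! · (f^{(5)}(25) − f^{(5)}(3)) = 1/30240 · (2.45760e-06 − 0.0987654) = -3.26597e-06.

S_3 ≈ 57.3105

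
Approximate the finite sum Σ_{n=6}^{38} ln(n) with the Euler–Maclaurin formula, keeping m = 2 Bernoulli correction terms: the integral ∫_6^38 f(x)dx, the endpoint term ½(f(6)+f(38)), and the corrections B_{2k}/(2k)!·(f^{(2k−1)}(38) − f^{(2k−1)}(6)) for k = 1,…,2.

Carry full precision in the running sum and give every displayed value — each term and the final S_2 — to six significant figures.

S_2 ≈ 98.1807

∫_6^38 ln(x) dx evaluates to 95.4777.
½[f(6) + f(38)] = ½[1.79176 + 3.63759] = 2.71467.
Integral + boundary = 98.1924.
Correction k=1: B_{2}/2! · (f^{(1)}(38) − f^{(1)}(6)) = 1/12 · (0.0263158 − 0.166667) = -0.0116959.
Running total after k=1: 98.1807.
Correction k=2: B_{4}/4! · (f^{(3)}(38) − f^{(3)}(6)) = −1/720 · (3.64485e-05 − 0.00925926) = 1.28095e-05.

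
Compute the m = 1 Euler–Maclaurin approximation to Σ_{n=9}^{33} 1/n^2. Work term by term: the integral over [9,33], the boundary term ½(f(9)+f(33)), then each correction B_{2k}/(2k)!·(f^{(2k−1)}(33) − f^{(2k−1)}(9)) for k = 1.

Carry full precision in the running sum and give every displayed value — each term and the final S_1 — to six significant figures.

S_1 ≈ 0.0876640

Integral: ∫_9^33 1/x^2 dx = 0.0808081.
Endpoint term: (f(9) + f(33))/2 = (0.0123457 + 0.000918274)/2 = 0.00663198.
So far: 0.0874401.
Order-1 term: 1/12 · (-5.56529e-05 − (-0.00274348)) = 0.000223986.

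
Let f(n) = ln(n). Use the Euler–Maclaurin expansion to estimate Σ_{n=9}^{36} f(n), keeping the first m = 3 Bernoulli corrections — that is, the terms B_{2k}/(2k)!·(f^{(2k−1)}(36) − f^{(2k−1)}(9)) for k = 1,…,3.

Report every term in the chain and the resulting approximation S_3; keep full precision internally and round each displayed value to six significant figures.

S_3 ≈ 85.1151

Integral: ∫_9^36 ln(x) dx = 82.2317.
Boundary: ½(f(9) + f(36)) = ½(2.19722 + 3.58352) = 2.89037.
Running total after boundary: 85.1220.
k=1: B_{2}/(2)! × [f^{(1)}(36) − f^{(1)}(9)] = 1/12 × (0.0277778 − 0.111111) = -0.00694444.
After k=1: 85.1151.
k=2: B_{4}/(4)! × [f^{(3)}(36) − f^{(3)}(9)] = −1/720 × (4.28669e-05 − 0.00274348) = 3.75086e-06.
After k=2: 85.1151.
k=3: B_{6}/(6)! × [f^{(5)}(36) − f^{(5)}(9)] = 1/30240 × (3.96916e-07 − 0.000406442) = -1.34274e-08.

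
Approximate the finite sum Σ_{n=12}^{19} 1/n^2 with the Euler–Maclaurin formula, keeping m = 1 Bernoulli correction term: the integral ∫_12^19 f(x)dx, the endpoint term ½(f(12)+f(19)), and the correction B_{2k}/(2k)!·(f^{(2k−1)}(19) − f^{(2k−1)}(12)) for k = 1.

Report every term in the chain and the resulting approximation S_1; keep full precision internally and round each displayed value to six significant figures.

Integral: ∫_12^19 1/x^2 dx = 0.0307018.
½[f(12) + f(19)] = ½[0.00694444 + 0.00277008] = 0.00485726.
So far: 0.0355590.
k=1: B_{2}/(2)! × [f^{(1)}(19) − f^{(1)}(12)] = 1/12 × (-0.000291588 − (-0.00115741)) = 7.21516e-05.

S_1 ≈ 0.0356312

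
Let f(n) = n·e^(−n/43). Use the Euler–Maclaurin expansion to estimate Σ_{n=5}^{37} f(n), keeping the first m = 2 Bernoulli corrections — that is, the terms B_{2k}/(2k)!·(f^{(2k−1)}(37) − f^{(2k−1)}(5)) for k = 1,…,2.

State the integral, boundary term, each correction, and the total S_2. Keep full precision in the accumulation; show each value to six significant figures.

∫_5^37 x·e^(−x/43) dx evaluates to 382.427.
Endpoint term: (f(5) + f(37))/2 = (4.45113 + 15.6497)/2 = 10.0504.
Integral + boundary = 392.478.
Order-1 term: 1/12 · (0.0590184 − 0.786712) = -0.0606411.
After k=1: 392.417.
Order-2 term: −1/720 · (0.000489426 − 0.00138841) = 1.24859e-06.

S_2 ≈ 392.417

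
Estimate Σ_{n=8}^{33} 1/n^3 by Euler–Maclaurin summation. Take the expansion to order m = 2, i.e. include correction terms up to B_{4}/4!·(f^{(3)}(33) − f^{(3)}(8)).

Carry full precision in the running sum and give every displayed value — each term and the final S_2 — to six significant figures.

Integral: ∫_8^33 1/x^3 dx = 0.00735336.
Endpoint term: (f(8) + f(33))/2 = (0.00195312 + 2.78265e-05)/2 = 0.000990476.
Running total after boundary: 0.00834384.
k=1: B_{2}/(2)! × [f^{(1)}(33) − f^{(1)}(8)] = 1/12 × (-2.52968e-06 − (-0.000732422)) = 6.08243e-05.
Partial sum through k=1: 0.00840466.
k=2: B_{4}/(4)! × [f^{(3)}(33) − f^{(3)}(8)] = −1/720 × (-4.64588e-08 − (-0.000228882)) = -3.17827e-07.

S_2 ≈ 0.00840435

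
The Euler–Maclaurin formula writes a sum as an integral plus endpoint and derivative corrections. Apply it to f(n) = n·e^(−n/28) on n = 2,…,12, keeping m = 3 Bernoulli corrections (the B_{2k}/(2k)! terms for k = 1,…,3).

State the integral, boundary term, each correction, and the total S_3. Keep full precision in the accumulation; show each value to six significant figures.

Integral: ∫_2^12 x·e^(−x/28) dx = 52.4810.
Boundary: ½(f(2) + f(12)) = ½(1.86213 + 7.81727) = 4.83970.
Integral + boundary = 57.3207.
Correction k=1: B_{2}/2! · (f^{(1)}(12) − f^{(1)}(2)) = 1/12 · (0.372251 − 0.864558) = -0.0410256.
Running total after k=1: 57.2797.
Correction k=2: B_{4}/4! · (f^{(3)}(12) − f^{(3)}(2)) = −1/720 · (0.00213664 − 0.00347791) = 1.86287e-06.
Running total after k=2: 57.2797.
Correction k=3: B_{6}/6! · (f^{(5)}(12) − f^{(5)}(2)) = 1/30240 · (4.84500e-06 − 7.46565e-06) = -8.66619e-11.

S_3 ≈ 57.2797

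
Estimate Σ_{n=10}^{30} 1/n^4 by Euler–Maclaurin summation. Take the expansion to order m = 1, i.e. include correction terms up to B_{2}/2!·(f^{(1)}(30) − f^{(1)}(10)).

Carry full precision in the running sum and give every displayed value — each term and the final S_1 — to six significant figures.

The integral term ∫_10^30 1/x^4 dx = 0.000320988.
½[f(10) + f(30)] = ½[0.000100000 + 1.23457e-06] = 5.06173e-05.
Running total after boundary: 0.000371605.
k=1: B_{2}/(2)! × [f^{(1)}(30) − f^{(1)}(10)] = 1/12 × (-1.64609e-07 − (-4.00000e-05)) = 3.31962e-06.

S_1 ≈ 0.000374925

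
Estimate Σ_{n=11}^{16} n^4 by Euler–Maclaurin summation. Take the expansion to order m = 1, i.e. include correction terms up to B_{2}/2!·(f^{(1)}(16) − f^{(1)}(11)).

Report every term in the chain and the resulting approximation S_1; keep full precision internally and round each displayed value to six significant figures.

S_1 ≈ 218515

The integral term ∫_11^16 x^4 dx = 177505.
Endpoint term: (f(11) + f(16))/2 = (14641.0 + 65536.0)/2 = 40088.5.
Running total after boundary: 217594.
Correction k=1: B_{2}/2! · (f^{(1)}(16) − f^{(1)}(11)) = 1/12 · (16384.0 − 5324.00) = 921.667.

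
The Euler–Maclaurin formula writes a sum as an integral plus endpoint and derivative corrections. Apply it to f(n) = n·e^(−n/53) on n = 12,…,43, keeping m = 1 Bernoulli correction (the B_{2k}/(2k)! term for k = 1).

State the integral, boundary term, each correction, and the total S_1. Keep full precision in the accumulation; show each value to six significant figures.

S_1 ≈ 500.840

Integral: ∫_12^43 x·e^(−x/53) dx = 486.548.
Endpoint term: (f(12) + f(43))/2 = (9.56864 + 19.1036)/2 = 14.3361.
Running total after boundary: 500.884.
Correction k=1: B_{2}/2! · (f^{(1)}(43) − f^{(1)}(12)) = 1/12 · (0.0838247 − 0.616847) = -0.0444185.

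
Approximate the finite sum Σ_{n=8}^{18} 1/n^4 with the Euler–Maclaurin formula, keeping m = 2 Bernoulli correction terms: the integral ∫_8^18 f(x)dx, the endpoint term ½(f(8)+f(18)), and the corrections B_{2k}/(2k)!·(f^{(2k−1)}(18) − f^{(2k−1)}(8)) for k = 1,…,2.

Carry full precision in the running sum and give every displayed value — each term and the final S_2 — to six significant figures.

S_2 ≈ 0.000730636

∫_8^18 1/x^4 dx evaluates to 0.000593886.
Endpoint term: (f(8) + f(18))/2 = (0.000244141 + 9.52599e-06)/2 = 0.000126833.
Integral + boundary = 0.000720719.
Correction k=1: B_{2}/2! · (f^{(1)}(18) − f^{(1)}(8)) = 1/12 · (-2.11689e-06 − (-0.000122070)) = 9.99612e-06.
After k=1: 0.000730715.
Correction k=2: B_{4}/4! · (f^{(3)}(18) − f^{(3)}(8)) = −1/720 · (-1.96008e-07 − (-5.72205e-05)) = -7.92006e-08.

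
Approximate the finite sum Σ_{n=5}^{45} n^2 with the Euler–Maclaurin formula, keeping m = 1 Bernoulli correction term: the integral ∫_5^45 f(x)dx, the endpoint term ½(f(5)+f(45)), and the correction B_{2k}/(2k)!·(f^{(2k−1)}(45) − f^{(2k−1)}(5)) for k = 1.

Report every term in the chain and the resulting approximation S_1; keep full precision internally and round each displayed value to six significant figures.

S_1 ≈ 31365.0

∫_5^45 x^2 dx evaluates to 30333.3.
½[f(5) + f(45)] = ½[25.0000 + 2025.00] = 1025.00.
Running total after boundary: 31358.3.
k=1: B_{2}/(2)! × [f^{(1)}(45) − f^{(1)}(5)] = 1/12 × (90.0000 − 10.0000) = 6.66667.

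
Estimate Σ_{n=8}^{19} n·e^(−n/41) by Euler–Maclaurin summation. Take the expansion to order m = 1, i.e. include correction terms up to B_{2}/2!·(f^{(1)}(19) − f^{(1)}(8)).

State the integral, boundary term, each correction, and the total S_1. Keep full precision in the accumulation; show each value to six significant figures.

The integral term ∫_8^19 x·e^(−x/41) dx = 105.209.
Endpoint term: (f(8) + f(19))/2 = (6.58187 + 11.9535)/2 = 9.26769.
So far: 114.477.
Correction k=1: B_{2}/2! · (f^{(1)}(19) − f^{(1)}(8)) = 1/12 · (0.337583 − 0.662201) = -0.0270515.

S_1 ≈ 114.450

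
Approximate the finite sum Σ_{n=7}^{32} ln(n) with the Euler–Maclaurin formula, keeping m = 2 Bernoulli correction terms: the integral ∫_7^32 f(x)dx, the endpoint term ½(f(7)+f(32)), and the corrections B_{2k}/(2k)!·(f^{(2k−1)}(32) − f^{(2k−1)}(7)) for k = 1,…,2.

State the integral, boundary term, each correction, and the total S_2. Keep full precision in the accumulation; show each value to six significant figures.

S_2 ≈ 74.9787

Integral: ∫_7^32 ln(x) dx = 72.2822.
½[f(7) + f(32)] = ½[1.94591 + 3.46574] = 2.70582.
Running total after boundary: 74.9880.
k=1: B_{2}/(2)! × [f^{(1)}(32) − f^{(1)}(7)] = 1/12 × (0.0312500 − 0.142857) = -0.00930060.
Running total after k=1: 74.9787.
k=2: B_{4}/(4)! × [f^{(3)}(32) − f^{(3)}(7)] = −1/720 × (6.10352e-05 − 0.00583090) = 8.01371e-06.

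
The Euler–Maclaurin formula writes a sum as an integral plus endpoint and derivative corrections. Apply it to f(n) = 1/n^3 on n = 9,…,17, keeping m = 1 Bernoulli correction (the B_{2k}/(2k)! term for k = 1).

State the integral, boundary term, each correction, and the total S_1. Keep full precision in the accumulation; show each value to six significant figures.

Integral: ∫_9^17 1/x^3 dx = 0.00444274.
½[f(9) + f(17)] = ½[0.00137174 + 0.000203542] = 0.000787642.
So far: 0.00523038.
k=1: B_{2}/(2)! × [f^{(1)}(17) − f^{(1)}(9)] = 1/12 × (-3.59191e-05 − (-0.000457247)) = 3.51107e-05.

S_1 ≈ 0.00526549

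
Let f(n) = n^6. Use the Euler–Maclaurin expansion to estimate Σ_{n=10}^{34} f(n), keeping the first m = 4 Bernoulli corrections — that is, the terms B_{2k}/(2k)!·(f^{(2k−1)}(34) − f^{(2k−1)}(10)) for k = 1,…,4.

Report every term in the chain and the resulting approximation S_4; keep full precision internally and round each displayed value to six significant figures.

Integral: ∫_10^34 x^6 dx = 7.50191e+09.
½[f(10) + f(34)] = ½[1.00000e+06 + 1.54480e+09] = 7.72902e+08.
Integral + boundary = 8.27481e+09.
Order-1 term: 1/12 · (2.72613e+08 − 600000) = 2.26677e+07.
Partial sum through k=1: 8.29748e+09.
Order-2 term: −1/720 · (4.71648e+06 − 120000) = -6384.00.
Partial sum through k=2: 8.29747e+09.
Order-3 term: 1/30240 · (24480.0 − 7200.00) = 0.571429.
Partial sum through k=3: 8.29747e+09.
Order-4 term: −1/1209600 · (0.00000 − 0.00000) = 0.00000.

S_4 ≈ 8.29747e+09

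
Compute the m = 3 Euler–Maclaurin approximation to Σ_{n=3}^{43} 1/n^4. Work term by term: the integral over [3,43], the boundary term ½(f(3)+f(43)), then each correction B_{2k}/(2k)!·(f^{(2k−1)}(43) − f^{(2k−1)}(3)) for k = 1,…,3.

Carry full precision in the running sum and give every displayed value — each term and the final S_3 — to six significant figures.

S_3 ≈ 0.0198213

∫_3^43 1/x^4 dx evaluates to 0.0123415.
Boundary: ½(f(3) + f(43)) = ½(0.0123457 + 2.92500e-07) = 0.00617299.
Running total after boundary: 0.0185145.
Order-1 term: 1/12 · (-2.72093e-08 − (-0.0164609)) = 0.00137174.
Running total after k=1: 0.0198862.
Order-2 term: −1/720 · (-4.41471e-10 − (-0.0548697)) = -7.62079e-05.
Running total after k=2: 0.0198100.
Order-3 term: 1/30240 · (-1.33707e-11 − (-0.341411)) = 1.12901e-05.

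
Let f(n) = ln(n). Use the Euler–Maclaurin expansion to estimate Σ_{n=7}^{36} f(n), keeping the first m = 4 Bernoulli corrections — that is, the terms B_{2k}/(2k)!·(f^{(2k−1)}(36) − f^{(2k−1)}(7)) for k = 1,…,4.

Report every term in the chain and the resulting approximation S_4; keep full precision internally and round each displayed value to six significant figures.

∫_7^36 ln(x) dx evaluates to 86.3853.
Endpoint term: (f(7) + f(36))/2 = (1.94591 + 3.58352)/2 = 2.76471.
So far: 89.1500.
k=1: B_{2}/(2)! × [f^{(1)}(36) − f^{(1)}(7)] = 1/12 × (0.0277778 − 0.142857) = -0.00958995.
After k=1: 89.1404.
k=2: B_{4}/(4)! × [f^{(3)}(36) − f^{(3)}(7)] = −1/720 × (4.28669e-05 − 0.00583090) = 8.03894e-06.
After k=2: 89.1404.
k=3: B_{6}/(6)! × [f^{(5)}(36) − f^{(5)}(7)] = 1/30240 × (3.96916e-07 − 0.00142798) = -4.72083e-08.
After k=3: 89.1404.
k=4: B_{8}/(8)! × [f^{(7)}(36) − f^{(7)}(7)] = −1/1209600 × (9.18787e-09 − 0.000874271) = 7.22770e-10.

S_4 ≈ 89.1404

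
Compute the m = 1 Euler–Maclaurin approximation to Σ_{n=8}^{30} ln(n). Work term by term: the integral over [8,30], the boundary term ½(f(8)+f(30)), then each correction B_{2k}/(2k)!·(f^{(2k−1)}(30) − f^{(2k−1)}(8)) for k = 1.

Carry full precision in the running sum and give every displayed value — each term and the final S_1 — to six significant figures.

Integral: ∫_8^30 ln(x) dx = 63.4004.
Boundary: ½(f(8) + f(30)) = ½(2.07944 + 3.40120) = 2.74032.
So far: 66.1407.
Order-1 term: 1/12 · (0.0333333 − 0.125000) = -0.00763889.

S_1 ≈ 66.1331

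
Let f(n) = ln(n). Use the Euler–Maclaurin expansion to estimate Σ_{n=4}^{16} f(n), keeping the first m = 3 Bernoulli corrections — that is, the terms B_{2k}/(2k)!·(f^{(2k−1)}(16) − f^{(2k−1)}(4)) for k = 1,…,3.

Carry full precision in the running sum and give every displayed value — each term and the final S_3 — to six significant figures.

Integral: ∫_4^16 ln(x) dx = 26.8162.
Endpoint term: (f(4) + f(16))/2 = (1.38629 + 2.77259)/2 = 2.07944.
Integral + boundary = 28.8957.
Order-1 term: 1/12 · (0.0625000 − 0.250000) = -0.0156250.
After k=1: 28.8801.
Order-2 term: −1/720 · (0.000488281 − 0.0312500) = 4.27246e-05.
After k=2: 28.8801.
Order-3 term: 1/30240 · (2.28882e-05 − 0.0234375) = -7.74293e-07.

S_3 ≈ 28.8801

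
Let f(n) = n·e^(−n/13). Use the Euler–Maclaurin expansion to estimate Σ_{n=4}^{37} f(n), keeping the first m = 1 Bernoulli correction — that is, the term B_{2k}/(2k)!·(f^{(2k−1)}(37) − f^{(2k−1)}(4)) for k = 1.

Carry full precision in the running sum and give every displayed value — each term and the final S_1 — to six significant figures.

Integral: ∫_4^37 x·e^(−x/13) dx = 124.723.
Endpoint term: (f(4) + f(37))/2 = (2.94057 + 2.14849)/2 = 2.54453.
So far: 127.267.
Correction k=1: B_{2}/2! · (f^{(1)}(37) − f^{(1)}(4)) = 1/12 · (-0.107201 − 0.508944) = -0.0513454.

S_1 ≈ 127.216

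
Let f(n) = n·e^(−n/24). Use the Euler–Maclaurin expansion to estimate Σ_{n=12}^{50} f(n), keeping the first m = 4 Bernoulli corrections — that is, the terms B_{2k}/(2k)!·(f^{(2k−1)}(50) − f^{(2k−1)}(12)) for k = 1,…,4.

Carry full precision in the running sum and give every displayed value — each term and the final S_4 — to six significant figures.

Integral: ∫_12^50 x·e^(−x/24) dx = 302.905.
Endpoint term: (f(12) + f(50))/2 = (7.27837 + 6.22572)/2 = 6.75205.
Running total after boundary: 309.657.
Order-1 term: 1/12 · (-0.134891 − 0.303265) = -0.0365130.
Partial sum through k=1: 309.620.
Order-2 term: −1/720 · (0.000198157 − 0.00263251) = 3.38105e-06.
Partial sum through k=2: 309.620.
Order-3 term: 1/30240 · (1.09462e-06 − 8.22660e-06) = -2.35846e-10.
Partial sum through k=3: 309.620.
Order-4 term: −1/1209600 · (3.20349e-09 − 2.06300e-08) = 1.44068e-14.

S_4 ≈ 309.620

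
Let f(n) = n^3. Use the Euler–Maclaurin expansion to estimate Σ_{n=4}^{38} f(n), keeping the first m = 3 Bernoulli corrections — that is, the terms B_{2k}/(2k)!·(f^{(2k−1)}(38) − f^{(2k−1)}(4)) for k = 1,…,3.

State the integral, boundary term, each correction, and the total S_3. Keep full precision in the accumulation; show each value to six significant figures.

∫_4^38 x^3 dx evaluates to 521220.
Endpoint term: (f(4) + f(38))/2 = (64.0000 + 54872.0)/2 = 27468.0.
So far: 548688.
k=1: B_{2}/(2)! × [f^{(1)}(38) − f^{(1)}(4)] = 1/12 × (4332.00 − 48.0000) = 357.000.
Running total after k=1: 549045.
k=2: B_{4}/(4)! × [f^{(3)}(38) − f^{(3)}(4)] = −1/720 × (6.00000 − 6.00000) = 0.00000.
Running total after k=2: 549045.
k=3: B_{6}/(6)! × [f^{(5)}(38) − f^{(5)}(4)] = 1/30240 × (0.00000 − 0.00000) = 0.00000.

S_3 ≈ 549045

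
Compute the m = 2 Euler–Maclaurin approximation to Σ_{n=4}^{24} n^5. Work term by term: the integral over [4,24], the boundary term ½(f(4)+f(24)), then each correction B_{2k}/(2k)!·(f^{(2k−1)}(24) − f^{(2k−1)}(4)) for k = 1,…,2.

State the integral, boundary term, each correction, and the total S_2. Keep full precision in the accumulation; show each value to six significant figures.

S_2 ≈ 3.59697e+07

∫_4^24 x^5 dx evaluates to 3.18498e+07.
Boundary: ½(f(4) + f(24)) = ½(1024.00 + 7.96262e+06) = 3.98182e+06.
Running total after boundary: 3.58316e+07.
Order-1 term: 1/12 · (1.65888e+06 − 1280.00) = 138133.
Running total after k=1: 3.59698e+07.
Order-2 term: −1/720 · (34560.0 − 960.000) = -46.6667.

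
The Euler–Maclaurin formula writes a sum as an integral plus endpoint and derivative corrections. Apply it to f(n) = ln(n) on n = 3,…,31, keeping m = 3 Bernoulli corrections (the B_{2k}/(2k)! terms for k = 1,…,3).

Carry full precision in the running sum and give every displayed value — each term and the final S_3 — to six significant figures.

∫_3^31 ln(x) dx evaluates to 75.1578.
Endpoint term: (f(3) + f(31))/2 = (1.09861 + 3.43399)/2 = 2.26630.
So far: 77.4241.
k=1: B_{2}/(2)! × [f^{(1)}(31) − f^{(1)}(3)] = 1/12 × (0.0322581 − 0.333333) = -0.0250896.
Partial sum through k=1: 77.3990.
k=2: B_{4}/(4)! × [f^{(3)}(31) − f^{(3)}(3)] = −1/720 × (6.71344e-05 − 0.0740741) = 0.000102787.
Partial sum through k=2: 77.3991.
k=3: B_{6}/(6)! × [f^{(5)}(31) − f^{(5)}(3)] = 1/30240 × (8.38306e-07 − 0.0987654) = -3.26602e-06.

S_3 ≈ 77.3991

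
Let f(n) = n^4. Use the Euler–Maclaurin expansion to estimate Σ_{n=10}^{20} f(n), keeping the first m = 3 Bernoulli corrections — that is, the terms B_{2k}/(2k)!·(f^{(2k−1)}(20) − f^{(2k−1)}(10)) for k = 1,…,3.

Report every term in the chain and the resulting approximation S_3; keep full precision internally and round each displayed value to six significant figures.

The integral term ∫_10^20 x^4 dx = 620000.
½[f(10) + f(20)] = ½[10000.0 + 160000] = 85000.0.
Integral + boundary = 705000.
Order-1 term: 1/12 · (32000.0 − 4000.00) = 2333.33.
Partial sum through k=1: 707333.
Order-2 term: −1/720 · (480.000 − 240.000) = -0.333333.
Partial sum through k=2: 707333.
Order-3 term: 1/30240 · (0.00000 − 0.00000) = 0.00000.

S_3 ≈ 707333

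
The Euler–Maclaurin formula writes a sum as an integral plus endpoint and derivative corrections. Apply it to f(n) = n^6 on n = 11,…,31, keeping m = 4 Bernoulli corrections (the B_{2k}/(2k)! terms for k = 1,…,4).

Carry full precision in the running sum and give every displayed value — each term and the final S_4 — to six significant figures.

The integral term ∫_11^31 x^6 dx = 3.92759e+09.
Endpoint term: (f(11) + f(31))/2 = (1.77156e+06 + 8.87504e+08)/2 = 4.44638e+08.
Integral + boundary = 4.37223e+09.
Order-1 term: 1/12 · (1.71775e+08 − 966306) = 1.42340e+07.
After k=1: 4.38646e+09.
Order-2 term: −1/720 · (3.57492e+06 − 159720) = -4743.33.
After k=2: 4.38646e+09.
Order-3 term: 1/30240 · (22320.0 − 7920.00) = 0.476190.
After k=3: 4.38646e+09.
Order-4 term: −1/1209600 · (0.00000 − 0.00000) = 0.00000.

S_4 ≈ 4.38646e+09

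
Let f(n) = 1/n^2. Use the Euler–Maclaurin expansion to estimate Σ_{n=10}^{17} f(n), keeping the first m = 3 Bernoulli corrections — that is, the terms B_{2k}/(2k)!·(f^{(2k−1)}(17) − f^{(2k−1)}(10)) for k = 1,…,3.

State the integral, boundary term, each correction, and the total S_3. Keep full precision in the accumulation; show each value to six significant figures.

S_3 ≈ 0.0480390

Integral: ∫_10^17 1/x^2 dx = 0.0411765.
Endpoint term: (f(10) + f(17))/2 = (0.0100000 + 0.00346021)/2 = 0.00673010.
So far: 0.0479066.
k=1: B_{2}/(2)! × [f^{(1)}(17) − f^{(1)}(10)] = 1/12 × (-0.000407083 − (-0.00200000)) = 0.000132743.
After k=1: 0.0480393.
k=2: B_{4}/(4)! × [f^{(3)}(17) − f^{(3)}(10)] = −1/720 × (-1.69031e-05 − (-0.000240000)) = -3.09857e-07.
After k=2: 0.0480390.
k=3: B_{6}/(6)! × [f^{(5)}(17) − f^{(5)}(10)] = 1/30240 × (-1.75465e-06 − (-7.20000e-05)) = 2.32293e-09.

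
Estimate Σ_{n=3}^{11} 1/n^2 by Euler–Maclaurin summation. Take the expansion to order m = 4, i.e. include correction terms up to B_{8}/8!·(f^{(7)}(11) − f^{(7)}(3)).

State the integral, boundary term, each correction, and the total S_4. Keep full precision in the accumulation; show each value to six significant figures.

S_4 ≈ 0.308032

∫_3^11 1/x^2 dx evaluates to 0.242424.
½[f(3) + f(11)] = ½[0.111111 + 0.00826446] = 0.0596878.
Integral + boundary = 0.302112.
k=1: B_{2}/(2)! × [f^{(1)}(11) − f^{(1)}(3)] = 1/12 × (-0.00150263 − (-0.0740741)) = 0.00604762.
Running total after k=1: 0.308160.
k=2: B_{4}/(4)! × [f^{(3)}(11) − f^{(3)}(3)] = −1/720 × (-0.000149021 − (-0.0987654)) = -0.000136967.
Running total after k=2: 0.308023.
k=3: B_{6}/(6)! × [f^{(5)}(11) − f^{(5)}(3)] = 1/30240 × (-3.69474e-05 − (-0.329218)) = 1.08856e-05.
Running total after k=3: 0.308034.
k=4: B_{8}/(8)! × [f^{(7)}(11) − f^{(7)}(3)] = −1/1209600 × (-1.70996e-05 − (-2.04847)) = -1.69349e-06.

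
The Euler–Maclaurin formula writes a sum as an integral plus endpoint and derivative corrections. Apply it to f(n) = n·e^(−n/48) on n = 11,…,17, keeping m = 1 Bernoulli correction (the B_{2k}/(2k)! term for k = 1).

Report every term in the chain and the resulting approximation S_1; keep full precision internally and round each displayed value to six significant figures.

S_1 ≈ 72.8353

∫_11^17 x·e^(−x/48) dx evaluates to 62.5101.
Boundary: ½(f(11) + f(17)) = ½(8.74716 + 11.9299) = 10.3385.
So far: 72.8486.
Correction k=1: B_{2}/2! · (f^{(1)}(17) − f^{(1)}(11)) = 1/12 · (0.453219 − 0.612964) = -0.0133121.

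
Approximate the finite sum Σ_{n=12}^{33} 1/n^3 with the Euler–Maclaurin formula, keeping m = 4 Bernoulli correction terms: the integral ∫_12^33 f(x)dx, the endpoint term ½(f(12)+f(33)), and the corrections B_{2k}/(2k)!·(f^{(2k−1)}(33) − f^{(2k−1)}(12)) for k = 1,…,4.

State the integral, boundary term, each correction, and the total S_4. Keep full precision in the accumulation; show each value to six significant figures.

S_4 ≈ 0.00332817

∫_12^33 1/x^3 dx evaluates to 0.00301309.
½[f(12) + f(33)] = ½[0.000578704 + 2.78265e-05] = 0.000303265.
Integral + boundary = 0.00331635.
k=1: B_{2}/(2)! × [f^{(1)}(33) − f^{(1)}(12)] = 1/12 × (-2.52968e-06 − (-0.000144676)) = 1.18455e-05.
Running total after k=1: 0.00332820.
k=2: B_{4}/(4)! × [f^{(3)}(33) − f^{(3)}(12)] = −1/720 × (-4.64588e-08 − (-2.00939e-05)) = -2.78436e-08.
Running total after k=2: 0.00332817.
k=3: B_{6}/(6)! × [f^{(5)}(33) − f^{(5)}(12)] = 1/30240 × (-1.79180e-09 − (-5.86071e-06)) = 1.93747e-10.
Running total after k=3: 0.00332817.
k=4: B_{8}/(8)! × [f^{(7)}(33) − f^{(7)}(12)] = −1/1209600 × (-1.18466e-10 − (-2.93036e-06)) = -2.42249e-12.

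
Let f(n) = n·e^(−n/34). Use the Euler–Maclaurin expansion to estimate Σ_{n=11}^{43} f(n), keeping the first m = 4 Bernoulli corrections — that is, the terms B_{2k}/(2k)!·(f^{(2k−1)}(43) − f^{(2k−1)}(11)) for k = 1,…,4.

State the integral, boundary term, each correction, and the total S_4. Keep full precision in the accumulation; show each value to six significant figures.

Integral: ∫_11^43 x·e^(−x/34) dx = 367.974.
½[f(11) + f(43)] = ½[7.95950 + 12.1399] = 10.0497.
So far: 378.024.
Order-1 term: 1/12 · (-0.0747324 − 0.489488) = -0.0470183.
Partial sum through k=1: 377.977.
Order-2 term: −1/720 · (0.000423800 − 0.00167532) = 1.73822e-06.
Partial sum through k=2: 377.977.
Order-3 term: 1/30240 · (7.89141e-07 − 2.53219e-06) = -5.76404e-11.
Partial sum through k=3: 377.977.
Order-4 term: −1/1209600 · (1.04816e-09 − 3.12728e-09) = 1.71885e-15.

S_4 ≈ 377.977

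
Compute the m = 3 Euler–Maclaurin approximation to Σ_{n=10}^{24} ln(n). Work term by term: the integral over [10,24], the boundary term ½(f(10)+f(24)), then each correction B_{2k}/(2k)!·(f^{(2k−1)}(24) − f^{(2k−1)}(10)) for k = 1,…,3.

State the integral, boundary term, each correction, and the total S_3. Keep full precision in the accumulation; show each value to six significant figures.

Integral: ∫_10^24 ln(x) dx = 39.2474.
½[f(10) + f(24)] = ½[2.30259 + 3.17805] = 2.74032.
So far: 41.9878.
Correction k=1: B_{2}/2! · (f^{(1)}(24) − f^{(1)}(10)) = 1/12 · (0.0416667 − 0.100000) = -0.00486111.
Running total after k=1: 41.9829.
Correction k=2: B_{4}/4! · (f^{(3)}(24) − f^{(3)}(10)) = −1/720 · (0.000144676 − 0.00200000) = 2.57684e-06.
Running total after k=2: 41.9829.
Correction k=3: B_{6}/6! · (f^{(5)}(24) − f^{(5)}(10)) = 1/30240 · (3.01408e-06 − 0.000240000) = -7.83684e-09.

S_3 ≈ 41.9829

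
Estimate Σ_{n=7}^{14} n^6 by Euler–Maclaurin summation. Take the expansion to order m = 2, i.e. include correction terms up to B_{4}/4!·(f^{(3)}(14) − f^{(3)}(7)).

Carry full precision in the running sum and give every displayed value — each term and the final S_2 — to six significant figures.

S_2 ≈ 1.90251e+07

Integral: ∫_7^14 x^6 dx = 1.49414e+07.
½[f(7) + f(14)] = ½[117649 + 7.52954e+06] = 3.82359e+06.
Integral + boundary = 1.87650e+07.
k=1: B_{2}/(2)! × [f^{(1)}(14) − f^{(1)}(7)] = 1/12 × (3.22694e+06 − 100842) = 260508.
Partial sum through k=1: 1.90255e+07.
k=2: B_{4}/(4)! × [f^{(3)}(14) − f^{(3)}(7)] = −1/720 × (329280 − 41160.0) = -400.167.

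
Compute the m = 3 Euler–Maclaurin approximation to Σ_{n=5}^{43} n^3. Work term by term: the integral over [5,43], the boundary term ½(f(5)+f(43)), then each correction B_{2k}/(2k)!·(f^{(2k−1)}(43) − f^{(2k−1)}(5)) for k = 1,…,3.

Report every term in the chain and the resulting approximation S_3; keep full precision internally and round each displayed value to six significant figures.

S_3 ≈ 894816

Integral: ∫_5^43 x^3 dx = 854544.
Boundary: ½(f(5) + f(43)) = ½(125.000 + 79507.0) = 39816.0.
Integral + boundary = 894360.
k=1: B_{2}/(2)! × [f^{(1)}(43) − f^{(1)}(5)] = 1/12 × (5547.00 − 75.0000) = 456.000.
Running total after k=1: 894816.
k=2: B_{4}/(4)! × [f^{(3)}(43) − f^{(3)}(5)] = −1/720 × (6.00000 − 6.00000) = 0.00000.
Running total after k=2: 894816.
k=3: B_{6}/(6)! × [f^{(5)}(43) − f^{(5)}(5)] = 1/30240 × (0.00000 − 0.00000) = 0.00000.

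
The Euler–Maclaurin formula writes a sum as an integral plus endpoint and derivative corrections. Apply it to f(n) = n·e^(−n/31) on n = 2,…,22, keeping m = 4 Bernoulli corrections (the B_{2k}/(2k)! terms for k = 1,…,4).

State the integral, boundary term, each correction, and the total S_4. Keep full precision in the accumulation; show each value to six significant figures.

Integral: ∫_2^22 x·e^(−x/31) dx = 151.052.
Boundary: ½(f(2) + f(22)) = ½(1.87504 + 10.8197) = 6.34735.
So far: 157.399.
Order-1 term: 1/12 · (0.142781 − 0.877036) = -0.0611879.
Running total after k=1: 157.338.
Order-2 term: −1/720 · (0.00117210 − 0.00286376) = 2.34954e-06.
Running total after k=2: 157.338.
Order-3 term: 1/30240 · (2.28473e-06 − 5.01030e-06) = -9.01315e-11.
Running total after k=3: 157.338.
Order-4 term: −1/1209600 · (3.48573e-09 − 7.32635e-09) = 3.17511e-15.

S_4 ≈ 157.338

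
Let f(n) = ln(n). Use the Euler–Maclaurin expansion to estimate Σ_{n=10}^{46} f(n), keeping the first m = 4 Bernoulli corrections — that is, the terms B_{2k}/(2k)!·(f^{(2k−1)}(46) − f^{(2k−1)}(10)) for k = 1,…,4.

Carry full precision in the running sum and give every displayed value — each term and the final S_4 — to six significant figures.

S_4 ≈ 120.151

The integral term ∫_10^46 ln(x) dx = 117.092.
½[f(10) + f(46)] = ½[2.30259 + 3.82864] = 3.06561.
So far: 120.157.
k=1: B_{2}/(2)! × [f^{(1)}(46) − f^{(1)}(10)] = 1/12 × (0.0217391 − 0.100000) = -0.00652174.
Partial sum through k=1: 120.151.
k=2: B_{4}/(4)! × [f^{(3)}(46) − f^{(3)}(10)] = −1/720 × (2.05474e-05 − 0.00200000) = 2.74924e-06.
Partial sum through k=2: 120.151.
k=3: B_{6}/(6)! × [f^{(5)}(46) − f^{(5)}(10)] = 1/30240 × (1.16526e-07 − 0.000240000) = -7.93265e-09.
Partial sum through k=3: 120.151.
k=4: B_{8}/(8)! × [f^{(7)}(46) − f^{(7)}(10)] = −1/1209600 × (1.65207e-09 − 7.20000e-05) = 5.95224e-11.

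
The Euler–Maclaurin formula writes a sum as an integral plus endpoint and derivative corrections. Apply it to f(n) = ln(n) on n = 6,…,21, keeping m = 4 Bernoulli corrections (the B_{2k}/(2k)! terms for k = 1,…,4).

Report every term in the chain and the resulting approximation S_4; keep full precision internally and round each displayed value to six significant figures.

S_4 ≈ 40.5926

Integral: ∫_6^21 ln(x) dx = 38.1844.
Endpoint term: (f(6) + f(21))/2 = (1.79176 + 3.04452)/2 = 2.41814.
So far: 40.6026.
k=1: B_{2}/(2)! × [f^{(1)}(21) − f^{(1)}(6)] = 1/12 × (0.0476190 − 0.166667) = -0.00992063.
Running total after k=1: 40.5926.
k=2: B_{4}/(4)! × [f^{(3)}(21) − f^{(3)}(6)] = −1/720 × (0.000215959 − 0.00925926) = 1.25601e-05.
Running total after k=2: 40.5926.
k=3: B_{6}/(6)! × [f^{(5)}(21) − f^{(5)}(6)] = 1/30240 × (5.87645e-06 − 0.00308642) = -1.01870e-07.
Running total after k=3: 40.5926.
k=4: B_{8}/(8)! × [f^{(7)}(21) − f^{(7)}(6)] = −1/1209600 × (3.99758e-07 − 0.00257202) = 2.12601e-09.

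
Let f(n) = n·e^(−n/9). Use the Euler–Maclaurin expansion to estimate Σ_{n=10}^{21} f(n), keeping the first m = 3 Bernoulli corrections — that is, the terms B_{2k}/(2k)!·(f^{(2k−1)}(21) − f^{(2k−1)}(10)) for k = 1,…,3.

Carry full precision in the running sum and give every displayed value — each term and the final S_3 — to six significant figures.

∫_10^21 x·e^(−x/9) dx evaluates to 30.1096.
Endpoint term: (f(10) + f(21))/2 = (3.29193 + 2.03641)/2 = 2.66417.
So far: 32.7737.
Order-1 term: 1/12 · (-0.129296 − (-0.0365770)) = -0.00772658.
Partial sum through k=1: 32.7660.
Order-2 term: −1/720 · (0.000798123 − 0.00767665) = 9.55352e-06.
Partial sum through k=2: 32.7660.
Order-3 term: 1/30240 · (3.94135e-05 − 0.000195122) = -5.14909e-09.

S_3 ≈ 32.7660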